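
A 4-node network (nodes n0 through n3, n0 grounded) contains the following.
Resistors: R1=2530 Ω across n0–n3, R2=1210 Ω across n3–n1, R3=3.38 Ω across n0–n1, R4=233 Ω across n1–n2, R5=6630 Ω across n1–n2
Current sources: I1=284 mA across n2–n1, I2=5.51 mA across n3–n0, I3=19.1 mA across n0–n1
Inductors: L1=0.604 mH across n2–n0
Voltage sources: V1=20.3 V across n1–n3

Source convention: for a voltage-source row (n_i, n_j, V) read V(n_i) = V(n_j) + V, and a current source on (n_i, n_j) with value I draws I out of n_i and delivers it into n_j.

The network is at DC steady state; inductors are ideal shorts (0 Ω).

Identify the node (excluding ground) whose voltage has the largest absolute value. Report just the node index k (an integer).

3

Apply KCL at each of the 3 non-ground nodes and solve the resulting linear system.
Node n1: branches {I1, R2, R3, R4, I3, R5, V1} → V_1 = 1.016
Node n2: branches {I1, L1, R4, R5} → V_2 = 0.000
Node n3: branches {R1, R2, I2, V1} → V_3 = -19.28
Source currents: i(L1)=-0.2795, i(V1)=-0.01889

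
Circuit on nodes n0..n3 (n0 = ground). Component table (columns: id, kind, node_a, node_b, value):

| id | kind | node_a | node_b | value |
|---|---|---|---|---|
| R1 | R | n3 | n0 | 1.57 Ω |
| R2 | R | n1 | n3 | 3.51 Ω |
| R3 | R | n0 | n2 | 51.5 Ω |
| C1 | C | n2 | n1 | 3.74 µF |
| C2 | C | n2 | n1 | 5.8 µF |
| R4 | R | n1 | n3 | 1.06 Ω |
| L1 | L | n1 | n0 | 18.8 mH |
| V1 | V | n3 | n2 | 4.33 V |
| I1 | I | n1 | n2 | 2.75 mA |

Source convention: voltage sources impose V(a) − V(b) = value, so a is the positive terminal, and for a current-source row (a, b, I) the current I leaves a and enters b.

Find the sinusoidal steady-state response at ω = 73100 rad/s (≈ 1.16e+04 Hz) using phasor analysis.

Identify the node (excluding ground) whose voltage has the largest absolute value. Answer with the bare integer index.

Apply KCL at each of the 3 non-ground nodes and solve the resulting linear system.
Node n1: branches {R2, C1, C2, R4, L1, I1} → V_1 = -0.9265-1.860j
Node n2: branches {R3, C1, C2, V1, I1} → V_2 = -4.200-0.001027j
Node n3: branches {R1, R2, R4, V1} → V_3 = 0.1302-0.001027j
Source currents: i(V1)=-1.381-2.283j

2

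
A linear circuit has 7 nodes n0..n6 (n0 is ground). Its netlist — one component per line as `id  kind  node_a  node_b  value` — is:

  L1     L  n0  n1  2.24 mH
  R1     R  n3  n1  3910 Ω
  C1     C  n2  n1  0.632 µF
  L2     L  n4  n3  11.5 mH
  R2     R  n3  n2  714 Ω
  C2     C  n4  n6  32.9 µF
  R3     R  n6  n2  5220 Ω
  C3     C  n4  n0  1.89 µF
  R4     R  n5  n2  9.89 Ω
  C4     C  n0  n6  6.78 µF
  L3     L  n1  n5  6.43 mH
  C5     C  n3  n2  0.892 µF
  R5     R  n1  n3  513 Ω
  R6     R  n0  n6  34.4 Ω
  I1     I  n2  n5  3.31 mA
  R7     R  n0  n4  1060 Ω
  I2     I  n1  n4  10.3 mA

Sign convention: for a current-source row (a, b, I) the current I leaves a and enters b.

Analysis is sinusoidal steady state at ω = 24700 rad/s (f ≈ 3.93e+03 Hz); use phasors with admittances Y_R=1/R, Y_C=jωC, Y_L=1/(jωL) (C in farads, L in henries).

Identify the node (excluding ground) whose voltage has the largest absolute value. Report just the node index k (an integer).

Apply KCL at each of the 6 non-ground nodes and solve the resulting linear system.
Node n1: branches {L1, R1, C1, L3, R5, I2} → V_1 = -0.04372-0.4430j
Node n2: branches {C1, R2, R3, R4, C5, I1} → V_2 = 0.1315-0.6240j
Node n3: branches {R1, L2, R2, C5, R5} → V_3 = 0.1931-0.7016j
Node n4: branches {L2, C2, C3, R7, I2} → V_4 = 0.0006847-0.04293j
Node n5: branches {R4, L3, I1} → V_5 = 0.1747-0.6104j
Node n6: branches {C2, R3, C4, R6} → V_6 = 0.001508-0.03557j

3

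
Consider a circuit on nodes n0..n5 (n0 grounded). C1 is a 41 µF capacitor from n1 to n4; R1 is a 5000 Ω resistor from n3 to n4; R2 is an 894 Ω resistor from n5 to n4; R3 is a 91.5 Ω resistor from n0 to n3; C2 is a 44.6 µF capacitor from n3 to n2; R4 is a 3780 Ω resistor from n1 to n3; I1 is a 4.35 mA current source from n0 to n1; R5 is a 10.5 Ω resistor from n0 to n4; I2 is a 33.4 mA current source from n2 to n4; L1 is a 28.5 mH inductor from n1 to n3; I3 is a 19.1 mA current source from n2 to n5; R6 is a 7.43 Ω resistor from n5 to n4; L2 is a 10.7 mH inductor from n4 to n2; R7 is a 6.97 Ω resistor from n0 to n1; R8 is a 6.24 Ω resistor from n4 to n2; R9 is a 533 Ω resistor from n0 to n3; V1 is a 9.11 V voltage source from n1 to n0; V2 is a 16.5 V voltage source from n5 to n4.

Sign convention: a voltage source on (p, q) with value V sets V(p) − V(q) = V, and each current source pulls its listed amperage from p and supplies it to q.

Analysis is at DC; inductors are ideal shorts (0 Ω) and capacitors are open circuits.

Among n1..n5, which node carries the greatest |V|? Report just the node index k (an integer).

Element admittances at DC:
  Y(C1) = 0.000 S between n1,n4
  Y(R1) = 0.0002000 S between n3,n4
  Y(R2) = 0.001119 S between n5,n4
  Y(R3) = 0.01093 S between n0,n3
  Y(C2) = 0.000 S between n3,n2
  Y(R4) = 0.0002646 S between n1,n3
  I1: injects 0.00435 A into n1 (from n0)
  Y(R5) = 0.09524 S between n0,n4
  I2: injects 0.0334 A into n4 (from n2)
  L1: short n1↔n3 (DC inductor)
  I3: injects 0.0191 A into n5 (from n2)
  Y(R6) = 0.1346 S between n5,n4
  L2: short n4↔n2 (DC inductor)
  Y(R7) = 0.1435 S between n0,n1
  Y(R8) = 0.1603 S between n4,n2
  Y(R9) = 0.001876 S between n0,n3
  V1: constraint V(n1)−V(n0) = 9.11
  V2: constraint V(n5)−V(n4) = 16.5
Assemble and solve the 9×9 MNA system:
  V(n1)=9.110  V(n2)=0.01909  V(n3)=9.110  V(n4)=0.01909  V(n5)=16.52
  i(L1)=0.1185  i(L2)=0.05250  i(V1)=-1.421  i(V2)=-2.220

5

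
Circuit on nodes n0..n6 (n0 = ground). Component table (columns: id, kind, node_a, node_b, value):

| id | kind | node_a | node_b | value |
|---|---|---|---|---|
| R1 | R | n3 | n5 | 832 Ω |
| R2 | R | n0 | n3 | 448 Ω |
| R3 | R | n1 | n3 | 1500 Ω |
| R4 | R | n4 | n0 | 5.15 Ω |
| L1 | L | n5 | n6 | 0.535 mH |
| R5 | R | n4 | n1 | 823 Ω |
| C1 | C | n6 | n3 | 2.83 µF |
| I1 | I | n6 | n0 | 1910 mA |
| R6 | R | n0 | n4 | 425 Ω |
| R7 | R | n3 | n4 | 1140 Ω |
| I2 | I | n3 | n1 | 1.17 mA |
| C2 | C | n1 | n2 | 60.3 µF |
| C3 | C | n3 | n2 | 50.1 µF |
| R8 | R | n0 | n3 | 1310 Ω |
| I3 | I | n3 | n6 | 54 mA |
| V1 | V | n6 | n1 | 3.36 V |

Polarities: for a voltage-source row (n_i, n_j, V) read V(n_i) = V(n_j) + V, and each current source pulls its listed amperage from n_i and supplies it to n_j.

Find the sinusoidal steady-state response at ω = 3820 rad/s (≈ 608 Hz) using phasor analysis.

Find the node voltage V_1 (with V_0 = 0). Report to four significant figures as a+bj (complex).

-377.5+9.283j V

Element admittances at ω=3820 rad/s:
  Y(R1) = 0.001202+0.000j S between n3,n5
  Y(R2) = 0.002232+0.000j S between n0,n3
  Y(R3) = 0.0006667+0.000j S between n1,n3
  Y(R4) = 0.1942+0.000j S between n4,n0
  Y(L1) = 0.000-0.4893j S between n5,n6
  Y(R5) = 0.001215+0.000j S between n4,n1
  Y(C1) = 0.000+0.01081j S between n6,n3
  I1: injects 1.91 A into n0 (from n6)
  Y(R6) = 0.002353+0.000j S between n0,n4
  Y(R7) = 0.0008772+0.000j S between n3,n4
  I2: injects 0.00117 A into n1 (from n3)
  Y(C2) = 0.000+0.2303j S between n1,n2
  Y(C3) = 0.000+0.1914j S between n3,n2
  Y(R8) = 0.0007634+0.000j S between n0,n3
  I3: injects 0.054 A into n6 (from n3)
  V1: constraint V(n6)−V(n1) = 3.36
Assemble and solve the 7×7 MNA system:
  V(n1)=-377.5+9.283j  V(n2)=-377.2+3.759j  V(n3)=-376.9-2.889j  V(n4)=-3.974+0.04403j  V(n5)=-374.1+9.276j  V(n6)=-374.1+9.283j
  i(V1)=-1.728-0.04436j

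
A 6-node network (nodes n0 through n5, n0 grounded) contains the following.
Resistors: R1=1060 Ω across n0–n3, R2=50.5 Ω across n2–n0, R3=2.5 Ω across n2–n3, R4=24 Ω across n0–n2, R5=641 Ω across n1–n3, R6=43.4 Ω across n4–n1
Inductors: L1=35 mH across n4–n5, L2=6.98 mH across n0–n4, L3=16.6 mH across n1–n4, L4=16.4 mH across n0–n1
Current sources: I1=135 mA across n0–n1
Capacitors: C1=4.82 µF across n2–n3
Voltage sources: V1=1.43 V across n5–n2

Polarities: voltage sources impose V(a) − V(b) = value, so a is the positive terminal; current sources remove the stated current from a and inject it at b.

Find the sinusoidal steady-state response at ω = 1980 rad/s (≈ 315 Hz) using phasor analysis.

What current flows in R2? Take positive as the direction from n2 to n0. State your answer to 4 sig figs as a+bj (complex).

Element admittances at ω=1980 rad/s:
  Y(R1) = 0.0009434+0.000j S between n0,n3
  Y(R2) = 0.01980+0.000j S between n2,n0
  Y(R3) = 0.4000+0.000j S between n2,n3
  Y(L1) = 0.000-0.01443j S between n4,n5
  Y(R4) = 0.04167+0.000j S between n0,n2
  I1: injects 0.135 A into n1 (from n0)
  Y(L2) = 0.000-0.07236j S between n0,n4
  Y(C1) = 0.000+0.009544j S between n2,n3
  Y(L3) = 0.000-0.03042j S between n1,n4
  Y(L4) = 0.000-0.03080j S between n0,n1
  Y(R5) = 0.001560+0.000j S between n1,n3
  Y(R6) = 0.02304+0.000j S between n4,n1
  V1: constraint V(n5)−V(n2) = 1.43
Assemble and solve the 6×6 MNA system:
  V(n1)=0.6667+2.347j  V(n2)=0.1035+0.3908j  V(n3)=0.1056+0.3974j  V(n4)=0.05344+0.7778j  V(n5)=1.533+0.3908j
  i(V1)=0.005584+0.02136j

0.002049+0.007739j A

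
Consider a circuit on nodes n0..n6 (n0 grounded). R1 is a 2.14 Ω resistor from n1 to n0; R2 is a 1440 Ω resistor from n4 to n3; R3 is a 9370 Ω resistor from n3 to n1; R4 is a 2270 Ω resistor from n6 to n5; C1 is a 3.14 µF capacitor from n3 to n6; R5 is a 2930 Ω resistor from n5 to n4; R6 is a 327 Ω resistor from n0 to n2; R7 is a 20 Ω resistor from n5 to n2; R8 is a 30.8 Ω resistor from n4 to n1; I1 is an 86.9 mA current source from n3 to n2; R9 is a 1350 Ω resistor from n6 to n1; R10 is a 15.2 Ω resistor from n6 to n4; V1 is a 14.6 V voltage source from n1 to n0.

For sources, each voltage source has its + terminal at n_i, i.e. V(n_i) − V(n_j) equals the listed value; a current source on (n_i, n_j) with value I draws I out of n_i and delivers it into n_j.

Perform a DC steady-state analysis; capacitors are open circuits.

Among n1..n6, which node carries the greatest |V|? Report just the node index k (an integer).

3

Element admittances at DC:
  Y(R1) = 0.4673 S between n1,n0
  Y(R2) = 0.0006944 S between n4,n3
  Y(R3) = 0.0001067 S between n3,n1
  Y(R4) = 0.0004405 S between n6,n5
  Y(C1) = 0.000 S between n3,n6
  Y(R5) = 0.0003413 S between n5,n4
  Y(R6) = 0.003058 S between n0,n2
  Y(R7) = 0.05000 S between n5,n2
  Y(R8) = 0.03247 S between n4,n1
  I1: injects 0.0869 A into n2 (from n3)
  Y(R9) = 0.0007407 S between n6,n1
  Y(R10) = 0.06579 S between n6,n4
  V1: constraint V(n1)−V(n0) = 14.6
Assemble and solve the 7×7 MNA system:
  V(n1)=14.60  V(n2)=25.25  V(n3)=-95.58  V(n4)=12.63  V(n5)=25.06  V(n6)=12.73
  i(V1)=-6.900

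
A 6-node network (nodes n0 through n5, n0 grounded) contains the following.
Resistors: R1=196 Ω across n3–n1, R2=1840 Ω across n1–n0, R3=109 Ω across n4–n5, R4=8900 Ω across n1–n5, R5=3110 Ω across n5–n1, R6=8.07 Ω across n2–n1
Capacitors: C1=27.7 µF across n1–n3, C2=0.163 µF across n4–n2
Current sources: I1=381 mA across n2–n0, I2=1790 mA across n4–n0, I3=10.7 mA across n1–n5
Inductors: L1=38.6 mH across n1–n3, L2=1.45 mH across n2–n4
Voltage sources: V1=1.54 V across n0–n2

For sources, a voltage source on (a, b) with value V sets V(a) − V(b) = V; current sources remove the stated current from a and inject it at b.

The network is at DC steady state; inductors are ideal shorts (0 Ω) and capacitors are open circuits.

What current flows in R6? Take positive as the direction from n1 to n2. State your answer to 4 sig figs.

-0.009308 A

Apply KCL at each of the 5 non-ground nodes and solve the resulting linear system.
Node n1: branches {R1, C1, R2, L1, R4, R5, I3, R6} → V_1 = -1.615
Node n2: branches {I1, L2, R6, C2, V1} → V_2 = -1.540
Node n3: branches {R1, C1, L1} → V_3 = -1.615
Node n4: branches {R3, I2, L2, C2} → V_4 = -1.540
Node n5: branches {R3, R4, R5, I3} → V_5 = -0.4298
Source currents: i(L1)=0.000, i(L2)=1.780, i(V1)=2.170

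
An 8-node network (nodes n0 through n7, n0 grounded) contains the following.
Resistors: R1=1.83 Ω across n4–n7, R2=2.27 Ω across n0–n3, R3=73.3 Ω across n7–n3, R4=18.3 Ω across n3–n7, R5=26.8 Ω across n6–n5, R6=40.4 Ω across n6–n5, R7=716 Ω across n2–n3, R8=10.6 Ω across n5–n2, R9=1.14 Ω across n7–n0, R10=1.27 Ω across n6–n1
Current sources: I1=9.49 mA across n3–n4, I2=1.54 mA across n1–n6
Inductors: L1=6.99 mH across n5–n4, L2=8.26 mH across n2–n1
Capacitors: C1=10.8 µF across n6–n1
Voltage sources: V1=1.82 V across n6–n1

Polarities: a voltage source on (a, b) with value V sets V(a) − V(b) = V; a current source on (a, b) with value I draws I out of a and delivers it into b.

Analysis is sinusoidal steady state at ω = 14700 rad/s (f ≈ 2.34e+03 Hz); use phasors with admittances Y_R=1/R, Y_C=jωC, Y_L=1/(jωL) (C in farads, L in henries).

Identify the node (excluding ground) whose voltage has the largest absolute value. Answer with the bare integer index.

MNA unknowns: 7 node voltages V₁..V_7 plus 1 source current (V1)
R1: Y=0.5464+0.000j on G[4,7]
R2: Y=0.4405+0.000j on G[0,3]
R3: Y=0.01364+0.000j on G[7,3]
R4: Y=0.05464+0.000j on G[3,7]
I1: z[3]−=0.00949, z[4]+=0.00949
R5: Y=0.03731+0.000j on G[6,5]
L1: Y=0.000-0.009732j on G[5,4]
C1: Y=0.000+0.1588j on G[6,1]
R6: Y=0.02475+0.000j on G[6,5]
R7: Y=0.001397+0.000j on G[2,3]
L2: Y=0.000-0.008236j on G[2,1]
I2: z[1]−=0.00154, z[6]+=0.00154
R8: Y=0.09434+0.000j on G[5,2]
R9: Y=0.8772+0.000j on G[7,0]
R10: Y=0.7874+0.000j on G[6,1]
V1: row V6−V1=1.82, i_V1 at 6,1
solve → V1=-1.723-0.2353j, V2=0.01310+0.1445j, V3=-0.01740+0.0003706j, V4=0.02602-0.0005545j, V5=0.04671-0.004931j, V6=0.09710-0.2353j, V7=0.008736-0.0001861j
aux → i_V1=-1.435-0.2746j

1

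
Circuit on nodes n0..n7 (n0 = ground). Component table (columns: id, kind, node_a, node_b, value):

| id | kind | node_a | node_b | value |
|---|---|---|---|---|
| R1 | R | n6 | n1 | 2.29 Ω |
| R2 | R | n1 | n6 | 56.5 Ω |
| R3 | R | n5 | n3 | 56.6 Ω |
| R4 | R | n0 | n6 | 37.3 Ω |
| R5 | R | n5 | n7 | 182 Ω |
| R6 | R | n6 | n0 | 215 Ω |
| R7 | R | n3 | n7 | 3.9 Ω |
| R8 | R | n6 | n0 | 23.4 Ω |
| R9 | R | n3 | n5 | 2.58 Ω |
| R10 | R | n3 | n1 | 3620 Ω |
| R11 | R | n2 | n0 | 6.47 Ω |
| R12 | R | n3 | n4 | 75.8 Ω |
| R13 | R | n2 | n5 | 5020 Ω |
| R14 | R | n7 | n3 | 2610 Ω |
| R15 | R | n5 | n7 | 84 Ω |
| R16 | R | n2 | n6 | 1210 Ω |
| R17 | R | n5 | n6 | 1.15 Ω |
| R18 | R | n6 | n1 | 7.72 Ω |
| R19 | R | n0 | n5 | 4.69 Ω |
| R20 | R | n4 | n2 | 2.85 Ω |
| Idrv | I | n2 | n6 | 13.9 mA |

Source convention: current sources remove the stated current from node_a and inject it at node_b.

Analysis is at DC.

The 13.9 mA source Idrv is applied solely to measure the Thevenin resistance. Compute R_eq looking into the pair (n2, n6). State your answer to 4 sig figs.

R_eq = 9.413 Ω

Element admittances at DC:
  Y(R1) = 0.4367 S between n6,n1
  Y(R2) = 0.01770 S between n1,n6
  Y(R3) = 0.01767 S between n5,n3
  Y(R4) = 0.02681 S between n0,n6
  Y(R5) = 0.005495 S between n5,n7
  Y(R6) = 0.004651 S between n6,n0
  Y(R7) = 0.2564 S between n3,n7
  Y(R8) = 0.04274 S between n6,n0
  Y(R9) = 0.3876 S between n3,n5
  Y(R10) = 0.0002762 S between n3,n1
  Y(R11) = 0.1546 S between n2,n0
  Y(R12) = 0.01319 S between n3,n4
  Y(R13) = 0.0001992 S between n2,n5
  Y(R14) = 0.0003831 S between n7,n3
  Y(R15) = 0.01190 S between n5,n7
  Y(R16) = 0.0008264 S between n2,n6
  Y(R17) = 0.8696 S between n5,n6
  Y(R18) = 0.1295 S between n6,n1
  Y(R19) = 0.2132 S between n0,n5
  Y(R20) = 0.3509 S between n4,n2
  Idrv: injects 0.0139 A into n6 (from n2)
Assemble and solve the 7×7 MNA system:
  V(n1)=0.05129  V(n2)=-0.07955  V(n3)=0.03633  V(n4)=-0.07535  V(n5)=0.03981  V(n6)=0.05129  V(n7)=0.03655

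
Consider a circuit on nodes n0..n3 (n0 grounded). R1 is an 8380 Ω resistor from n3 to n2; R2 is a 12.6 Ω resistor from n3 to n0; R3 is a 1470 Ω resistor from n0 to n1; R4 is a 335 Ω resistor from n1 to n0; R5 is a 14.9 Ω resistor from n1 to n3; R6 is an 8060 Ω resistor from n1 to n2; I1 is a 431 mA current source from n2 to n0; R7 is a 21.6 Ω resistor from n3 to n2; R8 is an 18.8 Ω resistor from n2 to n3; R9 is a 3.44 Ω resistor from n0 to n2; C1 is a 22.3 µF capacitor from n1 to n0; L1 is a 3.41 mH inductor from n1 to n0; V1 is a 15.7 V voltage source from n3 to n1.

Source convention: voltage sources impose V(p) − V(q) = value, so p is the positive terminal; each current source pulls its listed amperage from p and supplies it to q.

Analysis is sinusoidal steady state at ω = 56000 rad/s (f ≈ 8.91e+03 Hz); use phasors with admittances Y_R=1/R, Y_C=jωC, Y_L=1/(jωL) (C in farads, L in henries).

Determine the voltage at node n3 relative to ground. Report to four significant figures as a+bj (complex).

15.45+1.995j V

Apply KCL at each of the 3 non-ground nodes and solve the resulting linear system.
Node n1: branches {R3, R4, R5, R6, C1, L1, V1} → V_1 = -0.2523+1.995j
Node n2: branches {R1, R6, I1, R7, R8, R9} → V_2 = 2.837+0.5096j
Node n3: branches {R1, R2, R5, R7, R8, V1} → V_3 = 15.45+1.995j
Source currents: i(V1)=-3.536-0.3063j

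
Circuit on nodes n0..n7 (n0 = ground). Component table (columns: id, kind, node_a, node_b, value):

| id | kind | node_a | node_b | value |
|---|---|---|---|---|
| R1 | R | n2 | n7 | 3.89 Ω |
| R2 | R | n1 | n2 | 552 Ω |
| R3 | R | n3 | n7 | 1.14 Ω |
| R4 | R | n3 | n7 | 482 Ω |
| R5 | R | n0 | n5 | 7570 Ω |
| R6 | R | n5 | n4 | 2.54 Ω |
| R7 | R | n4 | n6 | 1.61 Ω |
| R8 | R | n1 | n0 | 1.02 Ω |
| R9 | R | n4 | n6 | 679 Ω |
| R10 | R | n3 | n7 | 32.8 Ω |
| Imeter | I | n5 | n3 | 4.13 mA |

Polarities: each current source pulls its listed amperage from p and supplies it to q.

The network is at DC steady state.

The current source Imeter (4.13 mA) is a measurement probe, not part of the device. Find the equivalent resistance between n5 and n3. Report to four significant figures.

R_eq = 8128. Ω

Element admittances at DC:
  Y(R1) = 0.2571 S between n2,n7
  Y(R2) = 0.001812 S between n1,n2
  Y(R3) = 0.8772 S between n3,n7
  Y(R4) = 0.002075 S between n3,n7
  Y(R5) = 0.0001321 S between n0,n5
  Y(R6) = 0.3937 S between n5,n4
  Y(R7) = 0.6211 S between n4,n6
  Y(R8) = 0.9804 S between n1,n0
  Y(R9) = 0.001473 S between n4,n6
  Y(R10) = 0.03049 S between n3,n7
  Imeter: injects 0.00413 A into n3 (from n5)
Assemble and solve the 7×7 MNA system:
  V(n1)=0.004213  V(n2)=2.284  V(n3)=2.305  V(n4)=-31.26  V(n5)=-31.26  V(n6)=-31.26  V(n7)=2.300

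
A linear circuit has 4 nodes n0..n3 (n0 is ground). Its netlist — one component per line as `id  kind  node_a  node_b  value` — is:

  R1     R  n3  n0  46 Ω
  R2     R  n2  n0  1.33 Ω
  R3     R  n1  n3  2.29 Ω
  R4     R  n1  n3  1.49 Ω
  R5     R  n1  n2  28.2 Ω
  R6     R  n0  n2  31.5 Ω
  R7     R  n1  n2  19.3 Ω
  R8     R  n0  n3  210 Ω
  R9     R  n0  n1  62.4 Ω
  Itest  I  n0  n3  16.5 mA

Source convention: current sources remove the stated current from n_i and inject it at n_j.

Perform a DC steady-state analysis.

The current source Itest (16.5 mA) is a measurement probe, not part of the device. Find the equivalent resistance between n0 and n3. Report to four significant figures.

Apply KCL at each of the 3 non-ground nodes and solve the resulting linear system.
Node n1: branches {R3, R4, R5, R7, R9} → V_1 = 0.1338
Node n2: branches {R2, R5, R6, R7} → V_2 = 0.01341
Node n3: branches {R1, R3, R4, R8, Itest} → V_3 = 0.1452

R_eq = 8.801 Ω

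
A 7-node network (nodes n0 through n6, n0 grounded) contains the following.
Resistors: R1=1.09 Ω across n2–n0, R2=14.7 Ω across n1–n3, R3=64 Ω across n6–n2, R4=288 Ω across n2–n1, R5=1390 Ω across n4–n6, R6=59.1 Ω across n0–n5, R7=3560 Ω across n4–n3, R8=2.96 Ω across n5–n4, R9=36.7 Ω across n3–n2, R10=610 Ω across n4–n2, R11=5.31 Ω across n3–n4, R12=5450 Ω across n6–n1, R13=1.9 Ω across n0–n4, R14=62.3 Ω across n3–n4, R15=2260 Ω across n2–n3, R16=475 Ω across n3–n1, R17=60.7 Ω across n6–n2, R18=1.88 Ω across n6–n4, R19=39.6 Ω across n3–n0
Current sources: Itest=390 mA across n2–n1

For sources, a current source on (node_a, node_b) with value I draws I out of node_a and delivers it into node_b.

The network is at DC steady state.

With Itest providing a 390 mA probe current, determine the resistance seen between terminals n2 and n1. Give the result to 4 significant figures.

Element admittances at DC:
  Y(R1) = 0.9174 S between n2,n0
  Y(R2) = 0.06803 S between n1,n3
  Y(R3) = 0.01562 S between n6,n2
  Y(R4) = 0.003472 S between n2,n1
  Y(R5) = 0.0007194 S between n4,n6
  Y(R6) = 0.01692 S between n0,n5
  Y(R7) = 0.0002809 S between n4,n3
  Y(R8) = 0.3378 S between n5,n4
  Y(R9) = 0.02725 S between n3,n2
  Y(R10) = 0.001639 S between n4,n2
  Y(R11) = 0.1883 S between n3,n4
  Y(R12) = 0.0001835 S between n6,n1
  Y(R13) = 0.5263 S between n0,n4
  Y(R14) = 0.01605 S between n3,n4
  Y(R15) = 0.0004425 S between n2,n3
  Y(R16) = 0.002105 S between n3,n1
  Y(R17) = 0.01647 S between n6,n2
  Y(R18) = 0.5319 S between n6,n4
  Y(R19) = 0.02525 S between n3,n0
  Itest: injects 0.39 A into n1 (from n2)
Assemble and solve the 6×6 MNA system:
  V(n1)=6.917  V(n2)=-0.3099  V(n3)=1.731  V(n4)=0.4435  V(n5)=0.4224  V(n6)=0.4028

R_eq = 18.53 Ω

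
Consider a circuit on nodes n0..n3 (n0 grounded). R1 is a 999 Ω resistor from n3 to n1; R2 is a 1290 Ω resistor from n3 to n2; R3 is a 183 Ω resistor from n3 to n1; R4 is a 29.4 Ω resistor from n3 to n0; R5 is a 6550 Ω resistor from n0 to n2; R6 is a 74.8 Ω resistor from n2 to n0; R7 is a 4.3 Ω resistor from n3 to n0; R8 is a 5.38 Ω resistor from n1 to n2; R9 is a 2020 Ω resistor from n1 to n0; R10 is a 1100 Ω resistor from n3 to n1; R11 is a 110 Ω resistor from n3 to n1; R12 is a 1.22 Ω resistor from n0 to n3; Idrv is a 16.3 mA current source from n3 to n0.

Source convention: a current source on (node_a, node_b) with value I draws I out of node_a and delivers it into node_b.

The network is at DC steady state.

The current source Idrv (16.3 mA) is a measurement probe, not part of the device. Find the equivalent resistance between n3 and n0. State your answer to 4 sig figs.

Element admittances at DC:
  Y(R1) = 0.001001 S between n3,n1
  Y(R2) = 0.0007752 S between n3,n2
  Y(R3) = 0.005464 S between n3,n1
  Y(R4) = 0.03401 S between n3,n0
  Y(R5) = 0.0001527 S between n0,n2
  Y(R6) = 0.01337 S between n2,n0
  Y(R7) = 0.2326 S between n3,n0
  Y(R8) = 0.1859 S between n1,n2
  Y(R9) = 0.0004950 S between n1,n0
  Y(R10) = 0.0009091 S between n3,n1
  Y(R11) = 0.009091 S between n3,n1
  Y(R12) = 0.8197 S between n0,n3
  Idrv: injects 0.0163 A into n0 (from n3)
Assemble and solve the 3×3 MNA system:
  V(n1)=-0.008471  V(n2)=-0.007923  V(n3)=-0.01490

R_eq = 0.9143 Ω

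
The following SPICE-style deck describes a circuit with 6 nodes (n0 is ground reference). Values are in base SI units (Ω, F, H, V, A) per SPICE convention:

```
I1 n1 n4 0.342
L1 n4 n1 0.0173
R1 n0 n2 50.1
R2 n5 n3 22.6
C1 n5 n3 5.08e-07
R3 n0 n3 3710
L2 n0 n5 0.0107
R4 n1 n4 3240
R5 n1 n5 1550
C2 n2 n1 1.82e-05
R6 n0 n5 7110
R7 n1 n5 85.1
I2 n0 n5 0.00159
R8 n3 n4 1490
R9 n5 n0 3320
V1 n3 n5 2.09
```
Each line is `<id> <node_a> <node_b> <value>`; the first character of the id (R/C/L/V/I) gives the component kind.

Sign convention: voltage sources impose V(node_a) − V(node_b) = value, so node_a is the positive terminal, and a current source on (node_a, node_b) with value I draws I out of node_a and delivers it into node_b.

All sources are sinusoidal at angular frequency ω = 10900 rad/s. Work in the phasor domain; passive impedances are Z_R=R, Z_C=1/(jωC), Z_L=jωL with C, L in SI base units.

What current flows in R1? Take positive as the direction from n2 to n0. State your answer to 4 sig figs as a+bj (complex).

MNA unknowns: 5 node voltages V₁..V_5 plus 1 source current (V1)
I1: z[1]−=0.342, z[4]+=0.342
L1: Y=0.000-0.005303j on G[4,1]
R1: Y=0.01996+0.000j on G[0,2]
R2: Y=0.04425+0.000j on G[5,3]
C1: Y=0.000+0.005537j on G[5,3]
R3: Y=0.0002695+0.000j on G[0,3]
L2: Y=0.000-0.008574j on G[0,5]
R4: Y=0.0003086+0.000j on G[1,4]
R5: Y=0.0006452+0.000j on G[1,5]
C2: Y=0.000+0.1984j on G[2,1]
R6: Y=0.0001406+0.000j on G[0,5]
R7: Y=0.01175+0.000j on G[1,5]
I2: z[0]−=0.00159, z[5]+=0.00159
R8: Y=0.0006711+0.000j on G[3,4]
R9: Y=0.0003012+0.000j on G[5,0]
V1: row V3−V5=2.09, i_V1 at 3,5
solve → V1=-0.7202-0.5359j, V2=-0.6596-0.6023j, V3=0.8340+1.760j, V4=10.56+62.07j, V5=-1.256+1.760j
aux → i_V1=-0.08618+0.02843j

-0.01317-0.01202j A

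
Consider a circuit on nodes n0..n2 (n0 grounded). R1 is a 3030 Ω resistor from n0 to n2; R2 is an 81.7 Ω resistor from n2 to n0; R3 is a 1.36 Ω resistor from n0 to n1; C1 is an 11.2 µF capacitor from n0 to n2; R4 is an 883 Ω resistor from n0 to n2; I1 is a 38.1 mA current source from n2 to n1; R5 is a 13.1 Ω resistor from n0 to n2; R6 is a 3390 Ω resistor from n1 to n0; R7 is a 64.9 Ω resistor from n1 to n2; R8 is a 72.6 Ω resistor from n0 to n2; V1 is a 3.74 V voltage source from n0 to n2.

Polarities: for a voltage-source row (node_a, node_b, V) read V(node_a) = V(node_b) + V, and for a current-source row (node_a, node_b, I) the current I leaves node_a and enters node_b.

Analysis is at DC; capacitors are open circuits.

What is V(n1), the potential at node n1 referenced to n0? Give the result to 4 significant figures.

MNA unknowns: 2 node voltages V₁..V_2 plus 1 source current (V1)
R1: Y=0.0003300 on G[0,2]
R2: Y=0.01224 on G[2,0]
R3: Y=0.7353 on G[0,1]
C1: Y=0.000 on G[0,2]
R4: Y=0.001133 on G[0,2]
I1: z[2]−=0.0381, z[1]+=0.0381
R5: Y=0.07634 on G[0,2]
R6: Y=0.0002950 on G[1,0]
R7: Y=0.01541 on G[1,2]
R8: Y=0.01377 on G[0,2]
V1: row V0−V2=3.74, i_V1 at 0,2
solve → V1=-0.02600, V2=-3.740
aux → i_V1=-0.4074

-0.02600 V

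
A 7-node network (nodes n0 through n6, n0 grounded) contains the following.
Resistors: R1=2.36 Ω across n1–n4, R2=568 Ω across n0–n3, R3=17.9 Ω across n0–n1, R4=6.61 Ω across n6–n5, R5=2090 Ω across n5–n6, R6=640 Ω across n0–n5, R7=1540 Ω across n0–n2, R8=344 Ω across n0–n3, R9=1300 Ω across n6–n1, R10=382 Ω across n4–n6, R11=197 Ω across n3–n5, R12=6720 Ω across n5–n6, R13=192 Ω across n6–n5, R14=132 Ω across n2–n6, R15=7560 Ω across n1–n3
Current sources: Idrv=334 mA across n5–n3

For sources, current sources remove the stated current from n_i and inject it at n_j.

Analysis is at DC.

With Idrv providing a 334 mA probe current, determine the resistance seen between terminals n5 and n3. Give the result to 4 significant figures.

Apply KCL at each of the 6 non-ground nodes and solve the resulting linear system.
Node n1: branches {R1, R3, R9, R15} → V_1 = -1.114
Node n2: branches {R7, R14} → V_2 = -18.90
Node n3: branches {R2, R8, R11, R15, Idrv} → V_3 = 23.00
Node n4: branches {R1, R10} → V_4 = -1.233
Node n5: branches {R4, R5, R6, R11, R12, R13, Idrv} → V_5 = -21.02
Node n6: branches {R4, R5, R9, R10, R12, R13, R14} → V_6 = -20.52

R_eq = 131.8 Ω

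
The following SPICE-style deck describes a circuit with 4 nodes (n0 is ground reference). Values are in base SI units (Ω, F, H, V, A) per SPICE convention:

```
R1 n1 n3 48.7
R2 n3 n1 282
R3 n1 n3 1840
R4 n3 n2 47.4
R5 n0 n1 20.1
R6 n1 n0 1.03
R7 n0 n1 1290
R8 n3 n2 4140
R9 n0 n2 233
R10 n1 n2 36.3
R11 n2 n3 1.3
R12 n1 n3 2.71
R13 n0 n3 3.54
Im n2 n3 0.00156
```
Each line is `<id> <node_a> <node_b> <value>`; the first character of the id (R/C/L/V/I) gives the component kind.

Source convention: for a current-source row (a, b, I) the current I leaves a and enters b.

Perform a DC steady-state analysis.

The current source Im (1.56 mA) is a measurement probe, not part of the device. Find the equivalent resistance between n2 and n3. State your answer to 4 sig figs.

MNA unknowns: 3 node voltages V₁..V_3
R1: Y=0.02053 on G[1,3]
R2: Y=0.003546 on G[3,1]
R3: Y=0.0005435 on G[1,3]
R4: Y=0.02110 on G[3,2]
R5: Y=0.04975 on G[0,1]
R6: Y=0.9709 on G[1,0]
R7: Y=0.0007752 on G[0,1]
R8: Y=0.0002415 on G[3,2]
R9: Y=0.004292 on G[0,2]
R10: Y=0.02755 on G[1,2]
R11: Y=0.7692 on G[2,3]
R12: Y=0.3690 on G[1,3]
R13: Y=0.2825 on G[0,3]
Im: z[2]−=0.00156, z[3]+=0.00156
solve → V1=-1.372e-05, V2=-0.001823, V3=7.730e-05

R_eq = 1.218 Ω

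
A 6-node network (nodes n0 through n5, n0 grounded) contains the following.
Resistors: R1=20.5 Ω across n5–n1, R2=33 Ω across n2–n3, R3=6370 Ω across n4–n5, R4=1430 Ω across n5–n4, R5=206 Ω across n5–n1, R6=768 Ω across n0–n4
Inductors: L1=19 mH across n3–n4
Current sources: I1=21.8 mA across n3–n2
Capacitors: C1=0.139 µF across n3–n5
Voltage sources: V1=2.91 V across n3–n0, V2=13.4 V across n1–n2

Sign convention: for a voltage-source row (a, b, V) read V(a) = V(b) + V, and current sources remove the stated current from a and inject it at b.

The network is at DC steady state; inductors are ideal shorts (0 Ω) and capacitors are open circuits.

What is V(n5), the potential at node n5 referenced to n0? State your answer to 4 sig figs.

Apply KCL at each of the 5 non-ground nodes and solve the resulting linear system.
Node n1: branches {R1, R5, V2} → V_1 = 16.65
Node n2: branches {R2, I1, V2} → V_2 = 3.247
Node n3: branches {R2, L1, I1, C1, V1} → V_3 = 2.910
Node n4: branches {L1, R3, R4, R6} → V_4 = 2.910
Node n5: branches {R1, R3, C1, R4, R5} → V_5 = 16.43
Source currents: i(L1)=-0.007789, i(V1)=-0.003789, i(V2)=-0.01158

16.43 V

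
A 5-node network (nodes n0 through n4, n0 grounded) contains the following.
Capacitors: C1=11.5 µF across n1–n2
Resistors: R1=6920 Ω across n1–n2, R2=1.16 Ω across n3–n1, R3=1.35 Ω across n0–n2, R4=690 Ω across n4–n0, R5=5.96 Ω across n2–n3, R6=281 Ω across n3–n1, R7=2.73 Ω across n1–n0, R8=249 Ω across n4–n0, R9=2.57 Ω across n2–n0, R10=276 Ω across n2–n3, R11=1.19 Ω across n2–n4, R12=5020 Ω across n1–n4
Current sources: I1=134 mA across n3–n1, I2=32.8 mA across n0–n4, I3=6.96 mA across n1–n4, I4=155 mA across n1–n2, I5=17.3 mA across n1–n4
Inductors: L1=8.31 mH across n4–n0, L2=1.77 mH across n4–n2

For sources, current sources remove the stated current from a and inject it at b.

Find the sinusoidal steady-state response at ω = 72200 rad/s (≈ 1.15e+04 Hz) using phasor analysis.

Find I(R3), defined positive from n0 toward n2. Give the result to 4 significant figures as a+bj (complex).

-0.03051+0.02850j A

Apply KCL at each of the 4 non-ground nodes and solve the resulting linear system.
Node n1: branches {C1, R1, R2, I1, R6, R7, I3, I4, R12, I5} → V_1 = -0.03895+0.1197j
Node n2: branches {C1, R1, R3, R5, L2, R9, R10, R11, I4} → V_2 = 0.04119-0.03847j
Node n3: branches {R2, I1, R5, R6, R10} → V_3 = -0.1549+0.09357j
Node n4: branches {R4, L1, I2, R8, L2, I3, R11, R12, I5} → V_4 = 0.1084-0.03735j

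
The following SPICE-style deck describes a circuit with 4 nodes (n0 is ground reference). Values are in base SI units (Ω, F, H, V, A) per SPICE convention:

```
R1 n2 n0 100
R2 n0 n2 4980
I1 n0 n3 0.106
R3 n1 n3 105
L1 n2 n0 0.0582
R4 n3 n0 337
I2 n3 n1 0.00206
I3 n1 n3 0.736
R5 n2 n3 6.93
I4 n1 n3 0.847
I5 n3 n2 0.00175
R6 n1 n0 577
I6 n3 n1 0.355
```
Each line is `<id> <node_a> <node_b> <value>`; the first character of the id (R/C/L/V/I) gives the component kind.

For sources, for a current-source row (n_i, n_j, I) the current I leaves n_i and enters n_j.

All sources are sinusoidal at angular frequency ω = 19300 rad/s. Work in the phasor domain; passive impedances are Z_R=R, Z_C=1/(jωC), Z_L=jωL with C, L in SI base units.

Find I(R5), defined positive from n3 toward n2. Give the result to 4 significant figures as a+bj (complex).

0.1997-0.005188j A

MNA unknowns: 3 node voltages V₁..V_3
R1: Y=0.01000+0.000j on G[2,0]
R2: Y=0.0002008+0.000j on G[0,2]
I1: z[0]−=0.106, z[3]+=0.106
R3: Y=0.009524+0.000j on G[1,3]
L1: Y=0.000-0.0008903j on G[2,0]
R4: Y=0.002967+0.000j on G[3,0]
I2: z[3]−=0.00206, z[1]+=0.00206
I3: z[1]−=0.736, z[3]+=0.736
R5: Y=0.1443+0.000j on G[2,3]
I4: z[1]−=0.847, z[3]+=0.847
I5: z[3]−=0.00175, z[2]+=0.00175
R6: Y=0.001733+0.000j on G[1,0]
I6: z[3]−=0.355, z[1]+=0.355
solve → V1=-91.11+0.9900j, V2=19.65+1.206j, V3=21.03+1.170j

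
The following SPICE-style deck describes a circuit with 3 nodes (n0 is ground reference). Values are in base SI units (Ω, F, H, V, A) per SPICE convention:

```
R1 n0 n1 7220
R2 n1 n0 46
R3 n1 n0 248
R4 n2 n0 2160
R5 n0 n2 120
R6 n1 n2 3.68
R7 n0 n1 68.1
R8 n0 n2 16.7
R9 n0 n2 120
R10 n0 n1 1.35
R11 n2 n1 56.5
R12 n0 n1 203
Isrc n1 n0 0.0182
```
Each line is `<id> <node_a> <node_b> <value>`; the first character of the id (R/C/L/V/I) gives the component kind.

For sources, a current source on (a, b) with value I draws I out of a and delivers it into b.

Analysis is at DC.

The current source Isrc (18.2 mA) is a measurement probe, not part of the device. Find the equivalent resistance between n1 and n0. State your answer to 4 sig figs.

MNA unknowns: 2 node voltages V₁..V_2
R1: Y=0.0001385 on G[0,1]
R2: Y=0.02174 on G[1,0]
R3: Y=0.004032 on G[1,0]
R4: Y=0.0004630 on G[2,0]
R5: Y=0.008333 on G[0,2]
R6: Y=0.2717 on G[1,2]
R7: Y=0.01468 on G[0,1]
R8: Y=0.05988 on G[0,2]
R9: Y=0.008333 on G[0,2]
R10: Y=0.7407 on G[0,1]
R11: Y=0.01770 on G[2,1]
R12: Y=0.004926 on G[0,1]
Isrc: z[1]−=0.0182, z[0]+=0.0182
solve → V1=-0.02149, V2=-0.01697

R_eq = 1.181 Ω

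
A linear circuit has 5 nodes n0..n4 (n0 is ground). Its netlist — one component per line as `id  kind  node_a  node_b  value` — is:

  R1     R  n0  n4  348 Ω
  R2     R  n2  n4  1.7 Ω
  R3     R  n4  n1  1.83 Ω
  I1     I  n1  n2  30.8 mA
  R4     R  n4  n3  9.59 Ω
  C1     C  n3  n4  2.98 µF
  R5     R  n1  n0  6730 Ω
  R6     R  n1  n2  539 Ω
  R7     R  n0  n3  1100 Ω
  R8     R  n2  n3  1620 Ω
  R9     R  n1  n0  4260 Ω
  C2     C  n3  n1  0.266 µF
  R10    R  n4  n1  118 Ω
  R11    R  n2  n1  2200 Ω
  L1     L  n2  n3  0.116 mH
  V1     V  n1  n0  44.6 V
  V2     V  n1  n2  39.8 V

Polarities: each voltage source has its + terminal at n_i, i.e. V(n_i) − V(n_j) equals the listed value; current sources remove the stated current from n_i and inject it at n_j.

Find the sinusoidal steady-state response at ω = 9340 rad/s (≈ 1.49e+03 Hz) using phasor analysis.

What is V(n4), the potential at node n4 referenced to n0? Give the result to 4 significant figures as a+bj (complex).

22.37-0.2245j V

MNA unknowns: 4 node voltages V₁..V_4 plus 2 source currents (V1, V2)
R1: Y=0.002874+0.000j on G[0,4]
R2: Y=0.5882+0.000j on G[2,4]
R3: Y=0.5464+0.000j on G[4,1]
I1: z[1]−=0.0308, z[2]+=0.0308
R4: Y=0.1043+0.000j on G[4,3]
C1: Y=0.000+0.02783j on G[3,4]
R5: Y=0.0001486+0.000j on G[1,0]
R6: Y=0.001855+0.000j on G[1,2]
R7: Y=0.0009091+0.000j on G[0,3]
R8: Y=0.0006173+0.000j on G[2,3]
R9: Y=0.0002347+0.000j on G[1,0]
C2: Y=0.000+0.002484j on G[3,1]
R10: Y=0.008475+0.000j on G[4,1]
R11: Y=0.0004545+0.000j on G[2,1]
L1: Y=0.000-0.9230j on G[2,3]
V1: row V1−V0=44.6, i_V1 at 1,0
V2: row V1−V2=39.8, i_V2 at 1,2
solve → V1=44.60+0.000j, V2=4.800+0.000j, V3=4.417+2.100j, V4=22.37-0.2245j
aux → i_V1=-0.08539-0.001264j, i_V2=-12.40-0.2232j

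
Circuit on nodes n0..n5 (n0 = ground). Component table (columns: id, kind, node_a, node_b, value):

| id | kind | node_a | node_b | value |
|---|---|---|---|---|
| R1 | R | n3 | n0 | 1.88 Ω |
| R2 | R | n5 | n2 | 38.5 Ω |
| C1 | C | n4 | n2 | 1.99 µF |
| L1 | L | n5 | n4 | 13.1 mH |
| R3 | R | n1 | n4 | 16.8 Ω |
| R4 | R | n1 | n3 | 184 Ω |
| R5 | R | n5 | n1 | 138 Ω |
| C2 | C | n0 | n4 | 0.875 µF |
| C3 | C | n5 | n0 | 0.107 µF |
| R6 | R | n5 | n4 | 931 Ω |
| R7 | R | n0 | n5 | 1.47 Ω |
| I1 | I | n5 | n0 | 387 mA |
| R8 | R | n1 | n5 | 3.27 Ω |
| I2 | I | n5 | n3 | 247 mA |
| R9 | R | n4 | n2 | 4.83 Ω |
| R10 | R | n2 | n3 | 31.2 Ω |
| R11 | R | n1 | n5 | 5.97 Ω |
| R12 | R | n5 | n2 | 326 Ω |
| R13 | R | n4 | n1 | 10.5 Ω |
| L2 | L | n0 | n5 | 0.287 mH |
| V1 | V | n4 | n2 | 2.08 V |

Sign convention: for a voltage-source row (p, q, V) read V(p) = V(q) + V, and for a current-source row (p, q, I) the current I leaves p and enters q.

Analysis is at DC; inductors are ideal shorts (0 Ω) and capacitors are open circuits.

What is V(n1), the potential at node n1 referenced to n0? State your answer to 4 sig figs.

Apply KCL at each of the 5 non-ground nodes and solve the resulting linear system.
Node n1: branches {R3, R4, R5, R8, R11, R13} → V_1 = 0.002686
Node n2: branches {R2, C1, R9, R10, R12, V1} → V_2 = -2.080
Node n3: branches {R1, R4, I2, R10} → V_3 = 0.3167
Node n4: branches {C1, L1, R3, C2, R6, R9, R13, V1} → V_4 = 0.000
Node n5: branches {R2, L1, R5, C3, R6, R7, I1, R8, I2, R11, R12, L2} → V_5 = 0.000
Source currents: i(L1)=-0.1376, i(L2)=0.5555, i(V1)=-0.5679

0.002686 V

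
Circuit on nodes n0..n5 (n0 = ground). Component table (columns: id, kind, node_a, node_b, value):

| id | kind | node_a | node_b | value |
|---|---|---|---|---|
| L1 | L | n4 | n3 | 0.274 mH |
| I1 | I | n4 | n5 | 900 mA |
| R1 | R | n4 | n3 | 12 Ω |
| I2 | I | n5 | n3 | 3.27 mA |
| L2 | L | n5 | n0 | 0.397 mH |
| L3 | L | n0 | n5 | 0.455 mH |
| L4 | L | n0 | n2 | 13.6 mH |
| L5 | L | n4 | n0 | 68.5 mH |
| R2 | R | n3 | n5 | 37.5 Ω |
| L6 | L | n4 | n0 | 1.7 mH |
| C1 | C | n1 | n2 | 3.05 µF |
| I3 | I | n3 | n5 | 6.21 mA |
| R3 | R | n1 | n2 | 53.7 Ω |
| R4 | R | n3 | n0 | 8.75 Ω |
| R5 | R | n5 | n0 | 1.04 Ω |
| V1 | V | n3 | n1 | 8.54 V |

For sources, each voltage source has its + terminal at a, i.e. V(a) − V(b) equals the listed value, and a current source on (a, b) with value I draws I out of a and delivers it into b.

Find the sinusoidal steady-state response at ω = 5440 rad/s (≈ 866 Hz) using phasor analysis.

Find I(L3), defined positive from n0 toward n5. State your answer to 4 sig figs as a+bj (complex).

MNA unknowns: 5 node voltages V₁..V_5 plus 1 source current (V1)
L1: Y=0.000-0.6709j on G[4,3]
I1: z[4]−=0.9, z[5]+=0.9
R1: Y=0.08333+0.000j on G[4,3]
I2: z[5]−=0.00327, z[3]+=0.00327
L2: Y=0.000-0.4630j on G[5,0]
L3: Y=0.000-0.4040j on G[0,5]
L4: Y=0.000-0.01352j on G[0,2]
L5: Y=0.000-0.002684j on G[4,0]
R2: Y=0.02667+0.000j on G[3,5]
L6: Y=0.000-0.1081j on G[4,0]
C1: Y=0.000+0.01659j on G[1,2]
I3: z[3]−=0.00621, z[5]+=0.00621
R3: Y=0.01862+0.000j on G[1,2]
R4: Y=0.1143+0.000j on G[3,0]
R5: Y=0.9615+0.000j on G[5,0]
V1: row V3−V1=8.54, i_V1 at 3,1
solve → V1=-11.06-2.698j, V2=-10.45-10.83j, V3=-2.522-2.698j, V4=-2.249-3.496j, V5=0.5139+0.3781j
aux → i_V1=-0.1464+0.1412j

-0.1528+0.2076j A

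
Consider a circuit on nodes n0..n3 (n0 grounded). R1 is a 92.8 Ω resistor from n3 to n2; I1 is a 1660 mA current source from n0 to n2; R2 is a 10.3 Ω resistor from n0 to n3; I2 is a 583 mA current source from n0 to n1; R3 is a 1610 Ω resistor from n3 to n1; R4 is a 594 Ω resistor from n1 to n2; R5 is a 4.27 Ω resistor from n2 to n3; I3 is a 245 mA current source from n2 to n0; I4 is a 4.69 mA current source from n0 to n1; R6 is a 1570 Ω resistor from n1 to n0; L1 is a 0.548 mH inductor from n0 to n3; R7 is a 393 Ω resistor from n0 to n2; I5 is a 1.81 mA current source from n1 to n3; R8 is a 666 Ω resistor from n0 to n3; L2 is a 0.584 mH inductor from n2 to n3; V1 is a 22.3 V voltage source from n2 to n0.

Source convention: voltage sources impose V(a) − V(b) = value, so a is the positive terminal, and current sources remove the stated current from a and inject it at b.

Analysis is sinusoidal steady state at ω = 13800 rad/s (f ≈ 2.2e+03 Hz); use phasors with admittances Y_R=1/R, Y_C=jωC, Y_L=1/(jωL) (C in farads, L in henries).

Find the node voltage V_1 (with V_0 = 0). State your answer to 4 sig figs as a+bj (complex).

215.0+0.5534j V

Element admittances at ω=13800 rad/s:
  Y(R1) = 0.01078+0.000j S between n3,n2
  I1: injects 1.66 A into n2 (from n0)
  Y(R2) = 0.09709+0.000j S between n0,n3
  I2: injects 0.583 A into n1 (from n0)
  Y(R3) = 0.0006211+0.000j S between n3,n1
  Y(R4) = 0.001684+0.000j S between n1,n2
  Y(R5) = 0.2342+0.000j S between n2,n3
  I3: injects 0.245 A into n0 (from n2)
  I4: injects 0.00469 A into n1 (from n0)
  Y(R6) = 0.0006369+0.000j S between n1,n0
  Y(L1) = 0.000-0.1322j S between n0,n3
  Y(R7) = 0.002545+0.000j S between n0,n2
  I5: injects 0.00181 A into n3 (from n1)
  Y(R8) = 0.001502+0.000j S between n0,n3
  Y(L2) = 0.000-0.1241j S between n2,n3
  V1: constraint V(n2)−V(n0) = 22.3
Assemble and solve the 4×4 MNA system:
  V(n1)=215.0+0.5534j  V(n2)=22.30+0.000j  V(n3)=14.31+2.621j
  i(V1)=0.05133+1.634j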